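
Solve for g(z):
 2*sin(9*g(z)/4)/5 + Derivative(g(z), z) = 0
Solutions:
 2*z/5 + 2*log(cos(9*g(z)/4) - 1)/9 - 2*log(cos(9*g(z)/4) + 1)/9 = C1


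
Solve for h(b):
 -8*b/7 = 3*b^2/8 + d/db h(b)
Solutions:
 h(b) = C1 - b^3/8 - 4*b^2/7


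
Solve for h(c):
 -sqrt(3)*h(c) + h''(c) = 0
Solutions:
 h(c) = C1*exp(-3^(1/4)*c) + C2*exp(3^(1/4)*c)


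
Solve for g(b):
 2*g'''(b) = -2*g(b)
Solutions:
 g(b) = C3*exp(-b) + (C1*sin(sqrt(3)*b/2) + C2*cos(sqrt(3)*b/2))*exp(b/2)


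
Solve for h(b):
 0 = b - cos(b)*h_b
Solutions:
 h(b) = C1 + Integral(b/cos(b), b)


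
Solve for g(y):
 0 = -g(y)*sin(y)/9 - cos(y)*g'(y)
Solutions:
 g(y) = C1*cos(y)^(1/9)


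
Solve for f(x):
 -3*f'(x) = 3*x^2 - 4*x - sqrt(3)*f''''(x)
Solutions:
 f(x) = C1 + C4*exp(3^(1/6)*x) - x^3/3 + 2*x^2/3 + (C2*sin(3^(2/3)*x/2) + C3*cos(3^(2/3)*x/2))*exp(-3^(1/6)*x/2)


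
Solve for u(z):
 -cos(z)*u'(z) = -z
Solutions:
 u(z) = C1 + Integral(z/cos(z), z)


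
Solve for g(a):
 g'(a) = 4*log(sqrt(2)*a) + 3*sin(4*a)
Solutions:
 g(a) = C1 + 4*a*log(a) - 4*a + 2*a*log(2) - 3*cos(4*a)/4


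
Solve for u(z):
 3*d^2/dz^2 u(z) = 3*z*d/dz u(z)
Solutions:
 u(z) = C1 + C2*erfi(sqrt(2)*z/2)


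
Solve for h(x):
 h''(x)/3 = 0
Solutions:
 h(x) = C1 + C2*x


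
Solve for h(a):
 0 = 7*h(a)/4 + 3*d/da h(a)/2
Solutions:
 h(a) = C1*exp(-7*a/6)


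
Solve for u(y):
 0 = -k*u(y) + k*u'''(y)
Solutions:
 u(y) = C3*exp(y) + (C1*sin(sqrt(3)*y/2) + C2*cos(sqrt(3)*y/2))*exp(-y/2)


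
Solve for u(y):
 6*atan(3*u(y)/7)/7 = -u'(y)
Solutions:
 Integral(1/atan(3*_y/7), (_y, u(y))) = C1 - 6*y/7


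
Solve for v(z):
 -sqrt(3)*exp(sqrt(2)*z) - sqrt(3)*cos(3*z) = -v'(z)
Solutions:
 v(z) = C1 + sqrt(6)*exp(sqrt(2)*z)/2 + sqrt(3)*sin(3*z)/3


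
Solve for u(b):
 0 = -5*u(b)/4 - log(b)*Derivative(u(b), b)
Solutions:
 u(b) = C1*exp(-5*li(b)/4)


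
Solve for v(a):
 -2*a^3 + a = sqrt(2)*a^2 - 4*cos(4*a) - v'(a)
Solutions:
 v(a) = C1 + a^4/2 + sqrt(2)*a^3/3 - a^2/2 - sin(4*a)


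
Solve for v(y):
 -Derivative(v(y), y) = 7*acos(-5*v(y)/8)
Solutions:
 Integral(1/acos(-5*_y/8), (_y, v(y))) = C1 - 7*y


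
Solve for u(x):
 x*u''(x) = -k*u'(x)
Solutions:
 u(x) = C1 + x^(1 - re(k))*(C2*sin(log(x)*Abs(im(k))) + C3*cos(log(x)*im(k)))


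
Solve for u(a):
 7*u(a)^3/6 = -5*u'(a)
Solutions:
 u(a) = -sqrt(15)*sqrt(-1/(C1 - 7*a))
 u(a) = sqrt(15)*sqrt(-1/(C1 - 7*a))


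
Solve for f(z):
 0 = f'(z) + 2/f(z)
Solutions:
 f(z) = -sqrt(C1 - 4*z)
 f(z) = sqrt(C1 - 4*z)


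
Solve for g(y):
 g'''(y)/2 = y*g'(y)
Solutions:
 g(y) = C1 + Integral(C2*airyai(2^(1/3)*y) + C3*airybi(2^(1/3)*y), y)


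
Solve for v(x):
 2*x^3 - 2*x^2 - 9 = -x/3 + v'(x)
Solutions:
 v(x) = C1 + x^4/2 - 2*x^3/3 + x^2/6 - 9*x


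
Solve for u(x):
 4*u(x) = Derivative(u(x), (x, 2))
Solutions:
 u(x) = C1*exp(-2*x) + C2*exp(2*x)


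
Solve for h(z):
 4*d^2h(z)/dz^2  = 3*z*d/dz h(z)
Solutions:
 h(z) = C1 + C2*erfi(sqrt(6)*z/4)


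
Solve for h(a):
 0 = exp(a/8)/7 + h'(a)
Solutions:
 h(a) = C1 - 8*exp(a/8)/7


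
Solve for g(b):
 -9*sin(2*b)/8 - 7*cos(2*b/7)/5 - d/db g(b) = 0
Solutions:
 g(b) = C1 - 49*sin(2*b/7)/10 + 9*cos(2*b)/16


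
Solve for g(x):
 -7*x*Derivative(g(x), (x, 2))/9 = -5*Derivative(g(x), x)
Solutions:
 g(x) = C1 + C2*x^(52/7)


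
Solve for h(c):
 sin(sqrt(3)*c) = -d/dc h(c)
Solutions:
 h(c) = C1 + sqrt(3)*cos(sqrt(3)*c)/3


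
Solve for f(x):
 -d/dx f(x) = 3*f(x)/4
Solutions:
 f(x) = C1*exp(-3*x/4)


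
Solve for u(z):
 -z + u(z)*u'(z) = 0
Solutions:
 u(z) = -sqrt(C1 + z^2)
 u(z) = sqrt(C1 + z^2)


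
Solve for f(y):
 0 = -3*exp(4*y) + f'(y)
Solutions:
 f(y) = C1 + 3*exp(4*y)/4


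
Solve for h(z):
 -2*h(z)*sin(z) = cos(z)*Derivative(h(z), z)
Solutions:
 h(z) = C1*cos(z)^2


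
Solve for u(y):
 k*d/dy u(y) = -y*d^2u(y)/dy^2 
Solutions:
 u(y) = C1 + y^(1 - re(k))*(C2*sin(log(y)*Abs(im(k))) + C3*cos(log(y)*im(k)))


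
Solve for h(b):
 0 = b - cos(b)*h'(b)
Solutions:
 h(b) = C1 + Integral(b/cos(b), b)


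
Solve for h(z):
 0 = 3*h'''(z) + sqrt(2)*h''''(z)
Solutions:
 h(z) = C1 + C2*z + C3*z^2 + C4*exp(-3*sqrt(2)*z/2)


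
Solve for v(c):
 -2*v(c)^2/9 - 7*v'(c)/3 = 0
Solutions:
 v(c) = 21/(C1 + 2*c)


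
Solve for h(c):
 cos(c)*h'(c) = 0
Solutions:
 h(c) = C1


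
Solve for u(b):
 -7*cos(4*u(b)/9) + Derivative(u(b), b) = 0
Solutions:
 -7*b - 9*log(sin(4*u(b)/9) - 1)/8 + 9*log(sin(4*u(b)/9) + 1)/8 = C1


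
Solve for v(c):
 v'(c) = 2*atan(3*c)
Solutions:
 v(c) = C1 + 2*c*atan(3*c) - log(9*c^2 + 1)/3


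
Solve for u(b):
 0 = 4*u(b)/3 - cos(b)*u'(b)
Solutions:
 u(b) = C1*(sin(b) + 1)^(2/3)/(sin(b) - 1)^(2/3)


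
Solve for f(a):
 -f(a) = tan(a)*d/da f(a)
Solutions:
 f(a) = C1/sin(a)


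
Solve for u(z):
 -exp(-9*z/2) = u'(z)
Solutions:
 u(z) = C1 + 2*exp(-9*z/2)/9


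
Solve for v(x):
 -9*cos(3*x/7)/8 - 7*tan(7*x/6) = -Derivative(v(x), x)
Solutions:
 v(x) = C1 - 6*log(cos(7*x/6)) + 21*sin(3*x/7)/8


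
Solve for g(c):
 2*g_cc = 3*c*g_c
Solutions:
 g(c) = C1 + C2*erfi(sqrt(3)*c/2)


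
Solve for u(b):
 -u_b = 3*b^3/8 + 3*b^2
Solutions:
 u(b) = C1 - 3*b^4/32 - b^3


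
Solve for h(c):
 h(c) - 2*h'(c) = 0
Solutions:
 h(c) = C1*exp(c/2)


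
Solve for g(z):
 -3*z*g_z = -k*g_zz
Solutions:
 g(z) = C1 + C2*erf(sqrt(6)*z*sqrt(-1/k)/2)/sqrt(-1/k)


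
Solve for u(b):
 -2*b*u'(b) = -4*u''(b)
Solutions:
 u(b) = C1 + C2*erfi(b/2)


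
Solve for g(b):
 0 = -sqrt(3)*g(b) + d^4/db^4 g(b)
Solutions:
 g(b) = C1*exp(-3^(1/8)*b) + C2*exp(3^(1/8)*b) + C3*sin(3^(1/8)*b) + C4*cos(3^(1/8)*b)


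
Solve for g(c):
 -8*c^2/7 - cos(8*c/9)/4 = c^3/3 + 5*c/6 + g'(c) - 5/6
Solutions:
 g(c) = C1 - c^4/12 - 8*c^3/21 - 5*c^2/12 + 5*c/6 - 9*sin(8*c/9)/32


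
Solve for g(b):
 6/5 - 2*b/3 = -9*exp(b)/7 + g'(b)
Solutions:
 g(b) = C1 - b^2/3 + 6*b/5 + 9*exp(b)/7


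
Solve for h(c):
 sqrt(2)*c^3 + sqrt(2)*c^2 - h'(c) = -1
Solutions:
 h(c) = C1 + sqrt(2)*c^4/4 + sqrt(2)*c^3/3 + c


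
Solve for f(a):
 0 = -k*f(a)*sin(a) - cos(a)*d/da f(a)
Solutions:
 f(a) = C1*exp(k*log(cos(a)))


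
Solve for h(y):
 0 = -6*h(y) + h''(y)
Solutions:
 h(y) = C1*exp(-sqrt(6)*y) + C2*exp(sqrt(6)*y)


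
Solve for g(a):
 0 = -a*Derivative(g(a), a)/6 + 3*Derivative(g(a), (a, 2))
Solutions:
 g(a) = C1 + C2*erfi(a/6)


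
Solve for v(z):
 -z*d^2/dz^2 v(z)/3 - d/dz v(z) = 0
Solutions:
 v(z) = C1 + C2/z^2


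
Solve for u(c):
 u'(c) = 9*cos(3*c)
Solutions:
 u(c) = C1 + 3*sin(3*c)


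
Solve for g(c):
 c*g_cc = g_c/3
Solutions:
 g(c) = C1 + C2*c^(4/3)


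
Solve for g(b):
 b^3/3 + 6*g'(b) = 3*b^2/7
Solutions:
 g(b) = C1 - b^4/72 + b^3/42


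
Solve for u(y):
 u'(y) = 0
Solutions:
 u(y) = C1


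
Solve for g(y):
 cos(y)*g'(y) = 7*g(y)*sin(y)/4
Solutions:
 g(y) = C1/cos(y)^(7/4)


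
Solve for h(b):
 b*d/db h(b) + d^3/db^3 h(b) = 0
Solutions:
 h(b) = C1 + Integral(C2*airyai(-b) + C3*airybi(-b), b)


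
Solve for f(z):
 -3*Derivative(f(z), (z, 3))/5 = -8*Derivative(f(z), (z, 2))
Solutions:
 f(z) = C1 + C2*z + C3*exp(40*z/3)


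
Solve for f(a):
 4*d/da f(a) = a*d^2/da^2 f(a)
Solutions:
 f(a) = C1 + C2*a^5


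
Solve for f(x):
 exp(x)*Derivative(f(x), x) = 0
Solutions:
 f(x) = C1


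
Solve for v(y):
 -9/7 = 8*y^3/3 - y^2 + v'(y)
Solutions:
 v(y) = C1 - 2*y^4/3 + y^3/3 - 9*y/7


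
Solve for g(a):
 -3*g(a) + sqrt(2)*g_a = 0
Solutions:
 g(a) = C1*exp(3*sqrt(2)*a/2)


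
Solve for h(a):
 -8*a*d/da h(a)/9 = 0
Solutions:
 h(a) = C1


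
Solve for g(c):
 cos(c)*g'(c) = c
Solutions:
 g(c) = C1 + Integral(c/cos(c), c)


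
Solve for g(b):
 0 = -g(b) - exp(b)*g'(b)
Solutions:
 g(b) = C1*exp(exp(-b))


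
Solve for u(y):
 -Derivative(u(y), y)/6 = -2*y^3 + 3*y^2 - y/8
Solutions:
 u(y) = C1 + 3*y^4 - 6*y^3 + 3*y^2/8


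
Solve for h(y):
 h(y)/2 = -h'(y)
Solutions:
 h(y) = C1*exp(-y/2)


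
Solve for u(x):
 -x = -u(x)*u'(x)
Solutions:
 u(x) = -sqrt(C1 + x^2)
 u(x) = sqrt(C1 + x^2)


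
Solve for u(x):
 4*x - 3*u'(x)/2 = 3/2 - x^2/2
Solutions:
 u(x) = C1 + x^3/9 + 4*x^2/3 - x


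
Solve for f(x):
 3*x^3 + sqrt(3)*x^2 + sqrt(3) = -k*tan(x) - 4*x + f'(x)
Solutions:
 f(x) = C1 - k*log(cos(x)) + 3*x^4/4 + sqrt(3)*x^3/3 + 2*x^2 + sqrt(3)*x


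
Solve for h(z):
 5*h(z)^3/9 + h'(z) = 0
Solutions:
 h(z) = -3*sqrt(2)*sqrt(-1/(C1 - 5*z))/2
 h(z) = 3*sqrt(2)*sqrt(-1/(C1 - 5*z))/2


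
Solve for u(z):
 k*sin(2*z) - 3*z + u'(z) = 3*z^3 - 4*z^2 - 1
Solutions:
 u(z) = C1 + k*cos(2*z)/2 + 3*z^4/4 - 4*z^3/3 + 3*z^2/2 - z


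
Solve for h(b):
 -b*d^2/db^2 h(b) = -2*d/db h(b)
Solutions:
 h(b) = C1 + C2*b^3


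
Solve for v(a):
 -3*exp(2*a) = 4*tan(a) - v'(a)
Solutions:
 v(a) = C1 + 3*exp(2*a)/2 - 4*log(cos(a))


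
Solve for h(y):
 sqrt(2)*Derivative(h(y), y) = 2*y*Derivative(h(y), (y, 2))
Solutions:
 h(y) = C1 + C2*y^(sqrt(2)/2 + 1)


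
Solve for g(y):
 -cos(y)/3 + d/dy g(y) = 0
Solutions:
 g(y) = C1 + sin(y)/3


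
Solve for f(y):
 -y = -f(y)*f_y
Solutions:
 f(y) = -sqrt(C1 + y^2)
 f(y) = sqrt(C1 + y^2)


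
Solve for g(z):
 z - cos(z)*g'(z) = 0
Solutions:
 g(z) = C1 + Integral(z/cos(z), z)


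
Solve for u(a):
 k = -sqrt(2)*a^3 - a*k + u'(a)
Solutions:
 u(a) = C1 + sqrt(2)*a^4/4 + a^2*k/2 + a*k


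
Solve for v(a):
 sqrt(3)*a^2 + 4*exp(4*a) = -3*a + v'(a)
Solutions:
 v(a) = C1 + sqrt(3)*a^3/3 + 3*a^2/2 + exp(4*a)


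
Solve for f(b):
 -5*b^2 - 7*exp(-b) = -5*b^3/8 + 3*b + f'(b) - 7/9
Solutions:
 f(b) = C1 + 5*b^4/32 - 5*b^3/3 - 3*b^2/2 + 7*b/9 + 7*exp(-b)


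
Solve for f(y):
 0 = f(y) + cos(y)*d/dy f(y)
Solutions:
 f(y) = C1*sqrt(sin(y) - 1)/sqrt(sin(y) + 1)


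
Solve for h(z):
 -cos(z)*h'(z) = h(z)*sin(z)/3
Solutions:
 h(z) = C1*cos(z)^(1/3)


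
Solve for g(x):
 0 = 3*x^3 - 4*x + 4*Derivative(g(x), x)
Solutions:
 g(x) = C1 - 3*x^4/16 + x^2/2


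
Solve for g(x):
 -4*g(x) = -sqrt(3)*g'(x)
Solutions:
 g(x) = C1*exp(4*sqrt(3)*x/3)


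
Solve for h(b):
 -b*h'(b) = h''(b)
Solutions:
 h(b) = C1 + C2*erf(sqrt(2)*b/2)


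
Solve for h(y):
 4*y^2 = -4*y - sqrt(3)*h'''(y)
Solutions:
 h(y) = C1 + C2*y + C3*y^2 - sqrt(3)*y^5/45 - sqrt(3)*y^4/18


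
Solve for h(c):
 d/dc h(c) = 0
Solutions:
 h(c) = C1


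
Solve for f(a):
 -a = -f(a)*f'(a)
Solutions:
 f(a) = -sqrt(C1 + a^2)
 f(a) = sqrt(C1 + a^2)


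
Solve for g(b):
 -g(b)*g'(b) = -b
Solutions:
 g(b) = -sqrt(C1 + b^2)
 g(b) = sqrt(C1 + b^2)


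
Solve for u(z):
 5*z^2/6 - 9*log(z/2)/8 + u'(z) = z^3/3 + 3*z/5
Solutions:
 u(z) = C1 + z^4/12 - 5*z^3/18 + 3*z^2/10 + 9*z*log(z)/8 - 9*z/8 - 9*z*log(2)/8


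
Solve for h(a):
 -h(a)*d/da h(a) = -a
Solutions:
 h(a) = -sqrt(C1 + a^2)
 h(a) = sqrt(C1 + a^2)


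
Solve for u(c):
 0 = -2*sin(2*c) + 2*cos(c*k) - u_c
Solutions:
 u(c) = C1 + cos(2*c) + 2*sin(c*k)/k


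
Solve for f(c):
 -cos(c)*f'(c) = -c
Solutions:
 f(c) = C1 + Integral(c/cos(c), c)


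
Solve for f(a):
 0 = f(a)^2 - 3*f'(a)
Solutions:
 f(a) = -3/(C1 + a)


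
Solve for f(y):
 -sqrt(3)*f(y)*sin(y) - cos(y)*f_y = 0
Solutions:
 f(y) = C1*cos(y)^(sqrt(3))


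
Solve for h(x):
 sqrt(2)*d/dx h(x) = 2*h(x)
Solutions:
 h(x) = C1*exp(sqrt(2)*x)


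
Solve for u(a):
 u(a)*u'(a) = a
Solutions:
 u(a) = -sqrt(C1 + a^2)
 u(a) = sqrt(C1 + a^2)


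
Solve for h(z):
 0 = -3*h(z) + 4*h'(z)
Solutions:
 h(z) = C1*exp(3*z/4)


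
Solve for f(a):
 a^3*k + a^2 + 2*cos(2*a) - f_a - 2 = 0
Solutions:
 f(a) = C1 + a^4*k/4 + a^3/3 - 2*a + 2*sin(a)*cos(a)


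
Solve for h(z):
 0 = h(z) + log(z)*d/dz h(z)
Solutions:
 h(z) = C1*exp(-li(z))


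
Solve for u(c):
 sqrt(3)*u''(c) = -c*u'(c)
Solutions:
 u(c) = C1 + C2*erf(sqrt(2)*3^(3/4)*c/6)


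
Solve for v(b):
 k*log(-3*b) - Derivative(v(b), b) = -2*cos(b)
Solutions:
 v(b) = C1 + b*k*(log(-b) - 1) + b*k*log(3) + 2*sin(b)


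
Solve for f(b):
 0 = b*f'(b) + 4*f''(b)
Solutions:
 f(b) = C1 + C2*erf(sqrt(2)*b/4)


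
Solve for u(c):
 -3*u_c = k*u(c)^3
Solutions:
 u(c) = -sqrt(6)*sqrt(-1/(C1 - c*k))/2
 u(c) = sqrt(6)*sqrt(-1/(C1 - c*k))/2


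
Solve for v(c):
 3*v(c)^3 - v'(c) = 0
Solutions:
 v(c) = -sqrt(2)*sqrt(-1/(C1 + 3*c))/2
 v(c) = sqrt(2)*sqrt(-1/(C1 + 3*c))/2


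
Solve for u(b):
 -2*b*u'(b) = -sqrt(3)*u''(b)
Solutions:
 u(b) = C1 + C2*erfi(3^(3/4)*b/3)


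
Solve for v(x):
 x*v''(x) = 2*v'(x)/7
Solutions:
 v(x) = C1 + C2*x^(9/7)


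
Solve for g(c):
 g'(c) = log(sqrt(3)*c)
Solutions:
 g(c) = C1 + c*log(c) - c + c*log(3)/2


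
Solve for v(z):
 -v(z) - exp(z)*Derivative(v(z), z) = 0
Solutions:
 v(z) = C1*exp(exp(-z))


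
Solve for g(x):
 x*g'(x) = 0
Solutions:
 g(x) = C1


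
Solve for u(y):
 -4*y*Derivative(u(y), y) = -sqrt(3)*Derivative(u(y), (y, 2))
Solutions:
 u(y) = C1 + C2*erfi(sqrt(2)*3^(3/4)*y/3)


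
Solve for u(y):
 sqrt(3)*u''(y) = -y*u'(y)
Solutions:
 u(y) = C1 + C2*erf(sqrt(2)*3^(3/4)*y/6)


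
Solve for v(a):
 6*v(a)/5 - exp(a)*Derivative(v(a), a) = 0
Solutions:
 v(a) = C1*exp(-6*exp(-a)/5)


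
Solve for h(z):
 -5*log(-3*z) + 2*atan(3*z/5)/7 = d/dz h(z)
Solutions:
 h(z) = C1 - 5*z*log(-z) + 2*z*atan(3*z/5)/7 - 5*z*log(3) + 5*z - 5*log(9*z^2 + 25)/21


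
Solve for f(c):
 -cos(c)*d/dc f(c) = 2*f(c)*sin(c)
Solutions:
 f(c) = C1*cos(c)^2


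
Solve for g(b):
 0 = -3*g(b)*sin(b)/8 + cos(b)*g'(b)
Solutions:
 g(b) = C1/cos(b)^(3/8)


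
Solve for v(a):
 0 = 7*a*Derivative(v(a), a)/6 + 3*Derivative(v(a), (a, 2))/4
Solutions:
 v(a) = C1 + C2*erf(sqrt(7)*a/3)


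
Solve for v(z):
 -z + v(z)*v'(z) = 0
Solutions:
 v(z) = -sqrt(C1 + z^2)
 v(z) = sqrt(C1 + z^2)


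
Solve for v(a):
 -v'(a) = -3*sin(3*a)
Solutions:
 v(a) = C1 - cos(3*a)


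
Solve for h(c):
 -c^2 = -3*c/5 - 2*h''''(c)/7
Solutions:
 h(c) = C1 + C2*c + C3*c^2 + C4*c^3 + 7*c^6/720 - 7*c^5/400


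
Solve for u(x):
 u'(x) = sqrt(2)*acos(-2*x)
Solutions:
 u(x) = C1 + sqrt(2)*(x*acos(-2*x) + sqrt(1 - 4*x^2)/2)


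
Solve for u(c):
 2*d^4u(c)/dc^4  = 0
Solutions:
 u(c) = C1 + C2*c + C3*c^2 + C4*c^3


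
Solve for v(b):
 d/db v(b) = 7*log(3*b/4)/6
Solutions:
 v(b) = C1 + 7*b*log(b)/6 - 7*b*log(2)/3 - 7*b/6 + 7*b*log(3)/6


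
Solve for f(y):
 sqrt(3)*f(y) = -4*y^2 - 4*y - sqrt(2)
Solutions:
 f(y) = -4*sqrt(3)*y^2/3 - 4*sqrt(3)*y/3 - sqrt(6)/3


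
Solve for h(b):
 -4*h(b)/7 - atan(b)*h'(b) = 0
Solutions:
 h(b) = C1*exp(-4*Integral(1/atan(b), b)/7)


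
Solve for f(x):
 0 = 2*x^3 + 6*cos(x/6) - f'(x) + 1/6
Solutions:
 f(x) = C1 + x^4/2 + x/6 + 36*sin(x/6)


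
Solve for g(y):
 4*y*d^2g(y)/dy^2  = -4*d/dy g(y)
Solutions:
 g(y) = C1 + C2*log(y)


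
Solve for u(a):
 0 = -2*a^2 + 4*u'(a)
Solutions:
 u(a) = C1 + a^3/6


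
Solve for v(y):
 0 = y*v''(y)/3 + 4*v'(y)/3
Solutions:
 v(y) = C1 + C2/y^3


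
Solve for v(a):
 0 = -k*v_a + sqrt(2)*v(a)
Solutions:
 v(a) = C1*exp(sqrt(2)*a/k)


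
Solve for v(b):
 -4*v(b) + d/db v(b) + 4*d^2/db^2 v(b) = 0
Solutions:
 v(b) = C1*exp(b*(-1 + sqrt(65))/8) + C2*exp(-b*(1 + sqrt(65))/8)


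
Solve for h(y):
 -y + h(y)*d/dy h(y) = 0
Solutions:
 h(y) = -sqrt(C1 + y^2)
 h(y) = sqrt(C1 + y^2)


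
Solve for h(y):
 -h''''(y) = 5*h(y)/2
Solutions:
 h(y) = (C1*sin(10^(1/4)*y/2) + C2*cos(10^(1/4)*y/2))*exp(-10^(1/4)*y/2) + (C3*sin(10^(1/4)*y/2) + C4*cos(10^(1/4)*y/2))*exp(10^(1/4)*y/2)


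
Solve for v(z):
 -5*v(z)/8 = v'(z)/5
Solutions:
 v(z) = C1*exp(-25*z/8)


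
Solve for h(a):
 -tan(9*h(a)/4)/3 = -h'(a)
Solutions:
 h(a) = -4*asin(C1*exp(3*a/4))/9 + 4*pi/9
 h(a) = 4*asin(C1*exp(3*a/4))/9


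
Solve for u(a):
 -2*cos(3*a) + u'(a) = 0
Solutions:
 u(a) = C1 + 2*sin(3*a)/3


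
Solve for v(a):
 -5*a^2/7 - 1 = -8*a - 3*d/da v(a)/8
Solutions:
 v(a) = C1 + 40*a^3/63 - 32*a^2/3 + 8*a/3


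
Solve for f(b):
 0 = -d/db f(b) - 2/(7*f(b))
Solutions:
 f(b) = -sqrt(C1 - 28*b)/7
 f(b) = sqrt(C1 - 28*b)/7


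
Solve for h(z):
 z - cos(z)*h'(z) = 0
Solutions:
 h(z) = C1 + Integral(z/cos(z), z)


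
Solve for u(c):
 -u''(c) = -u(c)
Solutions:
 u(c) = C1*exp(-c) + C2*exp(c)


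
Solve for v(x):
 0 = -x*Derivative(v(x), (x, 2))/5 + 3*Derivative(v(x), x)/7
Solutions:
 v(x) = C1 + C2*x^(22/7)


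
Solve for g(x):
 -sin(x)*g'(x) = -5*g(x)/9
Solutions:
 g(x) = C1*(cos(x) - 1)^(5/18)/(cos(x) + 1)^(5/18)


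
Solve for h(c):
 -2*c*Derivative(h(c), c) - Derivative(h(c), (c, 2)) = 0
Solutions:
 h(c) = C1 + C2*erf(c)


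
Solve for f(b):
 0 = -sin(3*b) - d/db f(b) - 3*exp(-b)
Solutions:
 f(b) = C1 + cos(3*b)/3 + 3*exp(-b)


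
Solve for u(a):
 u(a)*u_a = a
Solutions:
 u(a) = -sqrt(C1 + a^2)
 u(a) = sqrt(C1 + a^2)


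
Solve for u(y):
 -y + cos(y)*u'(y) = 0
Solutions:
 u(y) = C1 + Integral(y/cos(y), y)


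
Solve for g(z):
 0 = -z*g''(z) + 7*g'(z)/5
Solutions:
 g(z) = C1 + C2*z^(12/5)


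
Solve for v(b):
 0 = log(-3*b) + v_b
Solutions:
 v(b) = C1 - b*log(-b) + b*(1 - log(3))


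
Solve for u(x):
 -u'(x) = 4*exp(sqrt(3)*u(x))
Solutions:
 u(x) = sqrt(3)*(2*log(1/(C1 + 4*x)) - log(3))/6


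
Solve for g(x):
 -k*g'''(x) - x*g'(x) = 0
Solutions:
 g(x) = C1 + Integral(C2*airyai(x*(-1/k)^(1/3)) + C3*airybi(x*(-1/k)^(1/3)), x)


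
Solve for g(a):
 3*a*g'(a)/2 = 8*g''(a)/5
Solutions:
 g(a) = C1 + C2*erfi(sqrt(30)*a/8)


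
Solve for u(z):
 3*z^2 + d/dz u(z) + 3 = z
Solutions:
 u(z) = C1 - z^3 + z^2/2 - 3*z


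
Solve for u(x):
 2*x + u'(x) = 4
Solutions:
 u(x) = C1 - x^2 + 4*x


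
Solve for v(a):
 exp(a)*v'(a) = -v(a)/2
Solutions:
 v(a) = C1*exp(exp(-a)/2)


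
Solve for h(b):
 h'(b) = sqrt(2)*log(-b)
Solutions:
 h(b) = C1 + sqrt(2)*b*log(-b) - sqrt(2)*b


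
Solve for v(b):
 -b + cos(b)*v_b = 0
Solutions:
 v(b) = C1 + Integral(b/cos(b), b)


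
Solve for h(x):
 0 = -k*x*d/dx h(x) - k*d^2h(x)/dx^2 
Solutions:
 h(x) = C1 + C2*erf(sqrt(2)*x/2)


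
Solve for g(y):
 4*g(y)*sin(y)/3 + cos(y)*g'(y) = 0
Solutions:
 g(y) = C1*cos(y)^(4/3)


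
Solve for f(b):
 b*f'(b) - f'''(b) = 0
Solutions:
 f(b) = C1 + Integral(C2*airyai(b) + C3*airybi(b), b)


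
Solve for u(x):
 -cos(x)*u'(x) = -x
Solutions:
 u(x) = C1 + Integral(x/cos(x), x)


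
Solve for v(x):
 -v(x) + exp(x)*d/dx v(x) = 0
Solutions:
 v(x) = C1*exp(-exp(-x))


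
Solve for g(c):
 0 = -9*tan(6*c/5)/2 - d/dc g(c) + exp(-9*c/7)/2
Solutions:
 g(c) = C1 - 15*log(tan(6*c/5)^2 + 1)/8 - 7*exp(-9*c/7)/18


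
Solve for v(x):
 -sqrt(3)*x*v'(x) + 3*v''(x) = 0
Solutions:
 v(x) = C1 + C2*erfi(sqrt(2)*3^(3/4)*x/6)


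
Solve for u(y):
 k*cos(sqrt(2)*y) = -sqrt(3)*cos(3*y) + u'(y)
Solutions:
 u(y) = C1 + sqrt(2)*k*sin(sqrt(2)*y)/2 + sqrt(3)*sin(3*y)/3


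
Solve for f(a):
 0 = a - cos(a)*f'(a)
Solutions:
 f(a) = C1 + Integral(a/cos(a), a)


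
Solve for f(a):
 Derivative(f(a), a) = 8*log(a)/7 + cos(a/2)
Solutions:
 f(a) = C1 + 8*a*log(a)/7 - 8*a/7 + 2*sin(a/2)


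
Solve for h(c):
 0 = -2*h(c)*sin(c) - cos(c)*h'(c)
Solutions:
 h(c) = C1*cos(c)^2


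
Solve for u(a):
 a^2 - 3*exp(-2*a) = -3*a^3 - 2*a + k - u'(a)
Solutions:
 u(a) = C1 - 3*a^4/4 - a^3/3 - a^2 + a*k - 3*exp(-2*a)/2


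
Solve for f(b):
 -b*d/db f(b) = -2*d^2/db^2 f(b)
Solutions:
 f(b) = C1 + C2*erfi(b/2)


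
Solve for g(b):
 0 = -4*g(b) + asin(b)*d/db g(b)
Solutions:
 g(b) = C1*exp(4*Integral(1/asin(b), b))


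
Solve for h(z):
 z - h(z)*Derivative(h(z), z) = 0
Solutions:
 h(z) = -sqrt(C1 + z^2)
 h(z) = sqrt(C1 + z^2)


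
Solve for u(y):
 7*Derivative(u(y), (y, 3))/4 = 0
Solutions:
 u(y) = C1 + C2*y + C3*y^2


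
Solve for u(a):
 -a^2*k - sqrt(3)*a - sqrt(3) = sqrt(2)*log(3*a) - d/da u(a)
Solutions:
 u(a) = C1 + a^3*k/3 + sqrt(3)*a^2/2 + sqrt(2)*a*log(a) - sqrt(2)*a + sqrt(2)*a*log(3) + sqrt(3)*a


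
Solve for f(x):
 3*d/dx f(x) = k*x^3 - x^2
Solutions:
 f(x) = C1 + k*x^4/12 - x^3/9


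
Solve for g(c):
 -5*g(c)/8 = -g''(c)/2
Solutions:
 g(c) = C1*exp(-sqrt(5)*c/2) + C2*exp(sqrt(5)*c/2)


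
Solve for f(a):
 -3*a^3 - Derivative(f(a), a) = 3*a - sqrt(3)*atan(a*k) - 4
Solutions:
 f(a) = C1 - 3*a^4/4 - 3*a^2/2 + 4*a + sqrt(3)*Piecewise((a*atan(a*k) - log(a^2*k^2 + 1)/(2*k), Ne(k, 0)), (0, True))


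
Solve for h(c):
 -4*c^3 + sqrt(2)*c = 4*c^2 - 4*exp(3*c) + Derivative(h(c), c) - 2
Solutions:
 h(c) = C1 - c^4 - 4*c^3/3 + sqrt(2)*c^2/2 + 2*c + 4*exp(3*c)/3


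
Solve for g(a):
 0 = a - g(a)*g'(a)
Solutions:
 g(a) = -sqrt(C1 + a^2)
 g(a) = sqrt(C1 + a^2)


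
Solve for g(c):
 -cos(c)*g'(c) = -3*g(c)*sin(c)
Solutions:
 g(c) = C1/cos(c)^3


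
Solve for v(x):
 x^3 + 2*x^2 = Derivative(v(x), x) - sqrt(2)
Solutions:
 v(x) = C1 + x^4/4 + 2*x^3/3 + sqrt(2)*x


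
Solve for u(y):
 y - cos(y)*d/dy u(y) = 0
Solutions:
 u(y) = C1 + Integral(y/cos(y), y)


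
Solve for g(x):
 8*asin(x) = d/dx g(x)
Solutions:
 g(x) = C1 + 8*x*asin(x) + 8*sqrt(1 - x^2)


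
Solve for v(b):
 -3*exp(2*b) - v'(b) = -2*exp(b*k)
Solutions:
 v(b) = C1 - 3*exp(2*b)/2 + 2*exp(b*k)/k


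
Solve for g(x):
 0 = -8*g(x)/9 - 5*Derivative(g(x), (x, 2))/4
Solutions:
 g(x) = C1*sin(4*sqrt(10)*x/15) + C2*cos(4*sqrt(10)*x/15)


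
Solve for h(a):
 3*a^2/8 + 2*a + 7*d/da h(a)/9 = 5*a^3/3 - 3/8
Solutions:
 h(a) = C1 + 15*a^4/28 - 9*a^3/56 - 9*a^2/7 - 27*a/56


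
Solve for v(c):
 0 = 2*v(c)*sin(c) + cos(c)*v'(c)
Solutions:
 v(c) = C1*cos(c)^2


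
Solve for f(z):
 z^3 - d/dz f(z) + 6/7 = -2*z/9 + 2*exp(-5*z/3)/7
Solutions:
 f(z) = C1 + z^4/4 + z^2/9 + 6*z/7 + 6*exp(-5*z/3)/35


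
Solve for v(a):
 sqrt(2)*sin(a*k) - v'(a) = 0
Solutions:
 v(a) = C1 - sqrt(2)*cos(a*k)/k


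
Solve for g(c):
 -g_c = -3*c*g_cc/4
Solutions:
 g(c) = C1 + C2*c^(7/3)


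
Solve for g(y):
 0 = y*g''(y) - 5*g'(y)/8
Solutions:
 g(y) = C1 + C2*y^(13/8)


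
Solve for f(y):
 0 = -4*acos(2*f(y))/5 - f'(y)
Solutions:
 Integral(1/acos(2*_y), (_y, f(y))) = C1 - 4*y/5


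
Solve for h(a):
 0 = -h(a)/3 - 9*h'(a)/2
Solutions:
 h(a) = C1*exp(-2*a/27)


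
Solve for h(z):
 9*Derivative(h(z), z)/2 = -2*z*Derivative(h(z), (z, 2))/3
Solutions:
 h(z) = C1 + C2/z^(23/4)


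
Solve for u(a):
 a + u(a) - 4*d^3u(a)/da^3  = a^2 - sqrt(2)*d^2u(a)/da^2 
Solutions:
 u(a) = C1*exp(a*(-2^(1/3)*(sqrt(2) + 108 + sqrt(-2 + (sqrt(2) + 108)^2))^(1/3) - 2^(2/3)/(sqrt(2) + 108 + sqrt(-2 + (sqrt(2) + 108)^2))^(1/3) + 2*sqrt(2))/24)*sin(2^(1/3)*sqrt(3)*a*(-(sqrt(2) + 108 + sqrt(-2 + (sqrt(2) + 108)^2))^(1/3) + 2^(1/3)/(sqrt(2) + 108 + sqrt(-2 + (sqrt(2) + 108)^2))^(1/3))/24) + C2*exp(a*(-2^(1/3)*(sqrt(2) + 108 + sqrt(-2 + (sqrt(2) + 108)^2))^(1/3) - 2^(2/3)/(sqrt(2) + 108 + sqrt(-2 + (sqrt(2) + 108)^2))^(1/3) + 2*sqrt(2))/24)*cos(2^(1/3)*sqrt(3)*a*(-(sqrt(2) + 108 + sqrt(-2 + (sqrt(2) + 108)^2))^(1/3) + 2^(1/3)/(sqrt(2) + 108 + sqrt(-2 + (sqrt(2) + 108)^2))^(1/3))/24) + C3*exp(a*(2^(2/3)/(sqrt(2) + 108 + sqrt(-2 + (sqrt(2) + 108)^2))^(1/3) + sqrt(2) + 2^(1/3)*(sqrt(2) + 108 + sqrt(-2 + (sqrt(2) + 108)^2))^(1/3))/12) + a^2 - a - 2*sqrt(2)


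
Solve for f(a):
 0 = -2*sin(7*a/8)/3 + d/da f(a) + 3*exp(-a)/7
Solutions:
 f(a) = C1 - 16*cos(7*a/8)/21 + 3*exp(-a)/7


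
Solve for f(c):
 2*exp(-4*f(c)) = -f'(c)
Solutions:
 f(c) = log(-I*(C1 - 8*c)^(1/4))
 f(c) = log(I*(C1 - 8*c)^(1/4))
 f(c) = log(-(C1 - 8*c)^(1/4))
 f(c) = log(C1 - 8*c)/4


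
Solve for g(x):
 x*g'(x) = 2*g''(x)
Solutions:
 g(x) = C1 + C2*erfi(x/2)


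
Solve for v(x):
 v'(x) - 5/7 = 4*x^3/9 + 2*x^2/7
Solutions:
 v(x) = C1 + x^4/9 + 2*x^3/21 + 5*x/7


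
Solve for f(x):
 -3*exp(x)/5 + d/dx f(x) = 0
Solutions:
 f(x) = C1 + 3*exp(x)/5


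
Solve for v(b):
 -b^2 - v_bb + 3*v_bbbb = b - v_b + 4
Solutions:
 v(b) = C1 + C2*exp(2^(1/3)*b*(2/(sqrt(77) + 9)^(1/3) + 2^(1/3)*(sqrt(77) + 9)^(1/3))/12)*sin(2^(1/3)*sqrt(3)*b*(-2^(1/3)*(sqrt(77) + 9)^(1/3) + 2/(sqrt(77) + 9)^(1/3))/12) + C3*exp(2^(1/3)*b*(2/(sqrt(77) + 9)^(1/3) + 2^(1/3)*(sqrt(77) + 9)^(1/3))/12)*cos(2^(1/3)*sqrt(3)*b*(-2^(1/3)*(sqrt(77) + 9)^(1/3) + 2/(sqrt(77) + 9)^(1/3))/12) + C4*exp(-2^(1/3)*b*(2/(sqrt(77) + 9)^(1/3) + 2^(1/3)*(sqrt(77) + 9)^(1/3))/6) + b^3/3 + 3*b^2/2 + 7*b


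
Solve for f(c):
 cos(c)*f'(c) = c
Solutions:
 f(c) = C1 + Integral(c/cos(c), c)


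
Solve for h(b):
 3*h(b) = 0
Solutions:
 h(b) = 0


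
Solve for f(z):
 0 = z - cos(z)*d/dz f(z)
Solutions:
 f(z) = C1 + Integral(z/cos(z), z)


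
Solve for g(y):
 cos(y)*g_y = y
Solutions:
 g(y) = C1 + Integral(y/cos(y), y)


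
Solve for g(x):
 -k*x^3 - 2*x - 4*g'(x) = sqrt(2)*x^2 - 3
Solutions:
 g(x) = C1 - k*x^4/16 - sqrt(2)*x^3/12 - x^2/4 + 3*x/4


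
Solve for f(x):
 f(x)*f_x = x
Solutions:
 f(x) = -sqrt(C1 + x^2)
 f(x) = sqrt(C1 + x^2)


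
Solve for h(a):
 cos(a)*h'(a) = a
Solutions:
 h(a) = C1 + Integral(a/cos(a), a)


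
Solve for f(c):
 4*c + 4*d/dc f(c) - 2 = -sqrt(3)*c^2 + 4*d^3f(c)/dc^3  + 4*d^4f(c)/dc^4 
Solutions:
 f(c) = C1 + C2*exp(-c*(2*2^(1/3)/(3*sqrt(69) + 25)^(1/3) + 4 + 2^(2/3)*(3*sqrt(69) + 25)^(1/3))/12)*sin(2^(1/3)*sqrt(3)*c*(-2^(1/3)*(3*sqrt(69) + 25)^(1/3) + 2/(3*sqrt(69) + 25)^(1/3))/12) + C3*exp(-c*(2*2^(1/3)/(3*sqrt(69) + 25)^(1/3) + 4 + 2^(2/3)*(3*sqrt(69) + 25)^(1/3))/12)*cos(2^(1/3)*sqrt(3)*c*(-2^(1/3)*(3*sqrt(69) + 25)^(1/3) + 2/(3*sqrt(69) + 25)^(1/3))/12) + C4*exp(c*(-2 + 2*2^(1/3)/(3*sqrt(69) + 25)^(1/3) + 2^(2/3)*(3*sqrt(69) + 25)^(1/3))/6) - sqrt(3)*c^3/12 - c^2/2 - sqrt(3)*c/2 + c/2


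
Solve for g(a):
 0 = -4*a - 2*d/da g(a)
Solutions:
 g(a) = C1 - a^2


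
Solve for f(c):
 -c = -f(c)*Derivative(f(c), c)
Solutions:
 f(c) = -sqrt(C1 + c^2)
 f(c) = sqrt(C1 + c^2)


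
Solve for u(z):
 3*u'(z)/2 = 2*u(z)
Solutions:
 u(z) = C1*exp(4*z/3)


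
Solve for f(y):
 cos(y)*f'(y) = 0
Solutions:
 f(y) = C1


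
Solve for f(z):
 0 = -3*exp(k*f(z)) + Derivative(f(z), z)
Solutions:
 f(z) = Piecewise((log(-1/(C1*k + 3*k*z))/k, Ne(k, 0)), (nan, True))
 f(z) = Piecewise((C1 + 3*z, Eq(k, 0)), (nan, True))


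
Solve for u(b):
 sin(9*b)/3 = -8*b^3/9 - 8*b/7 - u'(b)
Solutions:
 u(b) = C1 - 2*b^4/9 - 4*b^2/7 + cos(9*b)/27


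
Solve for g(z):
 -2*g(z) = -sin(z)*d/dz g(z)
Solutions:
 g(z) = C1*(cos(z) - 1)/(cos(z) + 1)


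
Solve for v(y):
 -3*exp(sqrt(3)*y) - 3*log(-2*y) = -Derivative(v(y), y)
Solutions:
 v(y) = C1 + 3*y*log(-y) + 3*y*(-1 + log(2)) + sqrt(3)*exp(sqrt(3)*y)


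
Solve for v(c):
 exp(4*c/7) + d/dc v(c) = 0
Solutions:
 v(c) = C1 - 7*exp(4*c/7)/4


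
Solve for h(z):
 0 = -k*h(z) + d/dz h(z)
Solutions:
 h(z) = C1*exp(k*z)


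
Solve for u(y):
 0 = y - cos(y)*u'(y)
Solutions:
 u(y) = C1 + Integral(y/cos(y), y)


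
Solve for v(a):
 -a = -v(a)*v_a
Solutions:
 v(a) = -sqrt(C1 + a^2)
 v(a) = sqrt(C1 + a^2)


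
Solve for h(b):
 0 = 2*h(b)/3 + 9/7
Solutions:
 h(b) = -27/14


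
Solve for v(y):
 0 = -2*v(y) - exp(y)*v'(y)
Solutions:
 v(y) = C1*exp(2*exp(-y))


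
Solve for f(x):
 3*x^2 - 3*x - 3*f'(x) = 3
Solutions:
 f(x) = C1 + x^3/3 - x^2/2 - x


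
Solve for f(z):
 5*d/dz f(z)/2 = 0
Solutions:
 f(z) = C1


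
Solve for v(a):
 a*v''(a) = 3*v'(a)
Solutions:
 v(a) = C1 + C2*a^4


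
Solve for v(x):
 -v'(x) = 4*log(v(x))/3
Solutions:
 li(v(x)) = C1 - 4*x/3


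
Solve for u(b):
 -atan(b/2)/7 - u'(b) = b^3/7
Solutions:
 u(b) = C1 - b^4/28 - b*atan(b/2)/7 + log(b^2 + 4)/7


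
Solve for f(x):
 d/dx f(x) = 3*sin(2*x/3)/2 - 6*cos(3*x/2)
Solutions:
 f(x) = C1 - 4*sin(3*x/2) - 9*cos(2*x/3)/4


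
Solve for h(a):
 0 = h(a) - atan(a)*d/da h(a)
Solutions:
 h(a) = C1*exp(Integral(1/atan(a), a))


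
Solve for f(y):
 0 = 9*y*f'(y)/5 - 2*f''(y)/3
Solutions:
 f(y) = C1 + C2*erfi(3*sqrt(15)*y/10)


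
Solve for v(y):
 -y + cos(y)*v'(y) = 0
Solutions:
 v(y) = C1 + Integral(y/cos(y), y)


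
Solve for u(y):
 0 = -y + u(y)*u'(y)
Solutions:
 u(y) = -sqrt(C1 + y^2)
 u(y) = sqrt(C1 + y^2)


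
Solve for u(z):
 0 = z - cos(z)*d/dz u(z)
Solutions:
 u(z) = C1 + Integral(z/cos(z), z)


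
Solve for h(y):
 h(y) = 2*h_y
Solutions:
 h(y) = C1*exp(y/2)


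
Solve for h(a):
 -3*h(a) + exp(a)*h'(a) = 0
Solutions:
 h(a) = C1*exp(-3*exp(-a))


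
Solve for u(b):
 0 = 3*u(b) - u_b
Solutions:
 u(b) = C1*exp(3*b)


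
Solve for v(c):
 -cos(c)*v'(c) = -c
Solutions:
 v(c) = C1 + Integral(c/cos(c), c)


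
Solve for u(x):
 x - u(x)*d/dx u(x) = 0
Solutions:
 u(x) = -sqrt(C1 + x^2)
 u(x) = sqrt(C1 + x^2)


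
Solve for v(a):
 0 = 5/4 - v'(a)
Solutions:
 v(a) = C1 + 5*a/4


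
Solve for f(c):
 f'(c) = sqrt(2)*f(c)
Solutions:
 f(c) = C1*exp(sqrt(2)*c)


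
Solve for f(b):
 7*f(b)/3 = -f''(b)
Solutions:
 f(b) = C1*sin(sqrt(21)*b/3) + C2*cos(sqrt(21)*b/3)


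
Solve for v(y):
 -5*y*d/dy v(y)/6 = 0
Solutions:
 v(y) = C1


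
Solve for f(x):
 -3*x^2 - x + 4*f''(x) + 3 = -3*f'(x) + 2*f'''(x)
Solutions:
 f(x) = C1 + C2*exp(x*(1 - sqrt(10)/2)) + C3*exp(x*(1 + sqrt(10)/2)) + x^3/3 - 7*x^2/6 + 31*x/9


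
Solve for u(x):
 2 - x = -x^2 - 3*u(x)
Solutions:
 u(x) = -x^2/3 + x/3 - 2/3


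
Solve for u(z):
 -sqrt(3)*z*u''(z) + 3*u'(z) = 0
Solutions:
 u(z) = C1 + C2*z^(1 + sqrt(3))


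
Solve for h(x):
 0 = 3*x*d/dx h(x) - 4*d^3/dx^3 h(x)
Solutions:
 h(x) = C1 + Integral(C2*airyai(6^(1/3)*x/2) + C3*airybi(6^(1/3)*x/2), x)


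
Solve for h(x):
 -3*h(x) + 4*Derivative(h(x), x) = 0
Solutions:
 h(x) = C1*exp(3*x/4)


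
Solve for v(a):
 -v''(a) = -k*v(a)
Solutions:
 v(a) = C1*exp(-a*sqrt(k)) + C2*exp(a*sqrt(k))


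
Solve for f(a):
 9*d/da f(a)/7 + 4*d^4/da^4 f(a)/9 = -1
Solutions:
 f(a) = C1 + C4*exp(-3*294^(1/3)*a/14) - 7*a/9 + (C2*sin(3*3^(5/6)*98^(1/3)*a/28) + C3*cos(3*3^(5/6)*98^(1/3)*a/28))*exp(3*294^(1/3)*a/28)


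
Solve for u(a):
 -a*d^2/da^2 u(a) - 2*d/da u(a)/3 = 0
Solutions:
 u(a) = C1 + C2*a^(1/3)


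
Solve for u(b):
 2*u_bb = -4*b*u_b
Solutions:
 u(b) = C1 + C2*erf(b)


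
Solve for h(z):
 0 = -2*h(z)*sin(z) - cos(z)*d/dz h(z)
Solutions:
 h(z) = C1*cos(z)^2


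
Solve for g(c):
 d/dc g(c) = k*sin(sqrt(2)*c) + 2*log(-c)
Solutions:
 g(c) = C1 + 2*c*log(-c) - 2*c - sqrt(2)*k*cos(sqrt(2)*c)/2


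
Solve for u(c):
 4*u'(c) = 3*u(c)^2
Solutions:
 u(c) = -4/(C1 + 3*c)


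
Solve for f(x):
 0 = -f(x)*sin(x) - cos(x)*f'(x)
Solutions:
 f(x) = C1*cos(x)


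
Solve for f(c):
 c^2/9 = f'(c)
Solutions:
 f(c) = C1 + c^3/27


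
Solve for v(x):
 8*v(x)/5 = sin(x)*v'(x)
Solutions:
 v(x) = C1*(cos(x) - 1)^(4/5)/(cos(x) + 1)^(4/5)


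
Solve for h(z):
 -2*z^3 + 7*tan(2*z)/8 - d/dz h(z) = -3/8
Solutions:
 h(z) = C1 - z^4/2 + 3*z/8 - 7*log(cos(2*z))/16


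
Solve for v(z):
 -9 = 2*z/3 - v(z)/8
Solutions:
 v(z) = 16*z/3 + 72


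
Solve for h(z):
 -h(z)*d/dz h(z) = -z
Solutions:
 h(z) = -sqrt(C1 + z^2)
 h(z) = sqrt(C1 + z^2)


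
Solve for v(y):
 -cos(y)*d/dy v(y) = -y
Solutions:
 v(y) = C1 + Integral(y/cos(y), y)


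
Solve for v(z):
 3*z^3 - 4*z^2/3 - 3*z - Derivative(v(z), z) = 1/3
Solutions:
 v(z) = C1 + 3*z^4/4 - 4*z^3/9 - 3*z^2/2 - z/3


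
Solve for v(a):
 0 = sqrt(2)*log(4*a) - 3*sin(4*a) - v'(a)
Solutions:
 v(a) = C1 + sqrt(2)*a*(log(a) - 1) + 2*sqrt(2)*a*log(2) + 3*cos(4*a)/4


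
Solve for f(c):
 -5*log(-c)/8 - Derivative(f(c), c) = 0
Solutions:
 f(c) = C1 - 5*c*log(-c)/8 + 5*c/8


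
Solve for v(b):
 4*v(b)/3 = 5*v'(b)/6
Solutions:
 v(b) = C1*exp(8*b/5)


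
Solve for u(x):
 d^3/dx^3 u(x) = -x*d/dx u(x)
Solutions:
 u(x) = C1 + Integral(C2*airyai(-x) + C3*airybi(-x), x)


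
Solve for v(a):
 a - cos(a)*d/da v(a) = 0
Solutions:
 v(a) = C1 + Integral(a/cos(a), a)


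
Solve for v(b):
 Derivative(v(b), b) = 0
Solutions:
 v(b) = C1


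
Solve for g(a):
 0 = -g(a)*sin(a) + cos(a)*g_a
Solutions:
 g(a) = C1/cos(a)


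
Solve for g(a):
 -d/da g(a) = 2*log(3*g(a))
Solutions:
 Integral(1/(log(_y) + log(3)), (_y, g(a)))/2 = C1 - a


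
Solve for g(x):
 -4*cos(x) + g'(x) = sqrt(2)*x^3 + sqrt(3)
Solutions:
 g(x) = C1 + sqrt(2)*x^4/4 + sqrt(3)*x + 4*sin(x)


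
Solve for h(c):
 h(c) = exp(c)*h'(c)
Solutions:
 h(c) = C1*exp(-exp(-c))


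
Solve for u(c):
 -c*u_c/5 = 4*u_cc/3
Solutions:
 u(c) = C1 + C2*erf(sqrt(30)*c/20)


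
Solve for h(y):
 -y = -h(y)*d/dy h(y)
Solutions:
 h(y) = -sqrt(C1 + y^2)
 h(y) = sqrt(C1 + y^2)


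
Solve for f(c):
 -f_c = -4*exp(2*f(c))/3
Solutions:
 f(c) = log(-1/(C1 + 4*c))/2 - log(2) + log(6)/2
 f(c) = log(-sqrt(-1/(C1 + 4*c))) - log(2) + log(6)/2


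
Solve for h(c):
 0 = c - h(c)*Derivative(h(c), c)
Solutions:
 h(c) = -sqrt(C1 + c^2)
 h(c) = sqrt(C1 + c^2)


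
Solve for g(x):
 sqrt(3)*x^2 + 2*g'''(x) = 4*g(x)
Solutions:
 g(x) = C3*exp(2^(1/3)*x) + sqrt(3)*x^2/4 + (C1*sin(2^(1/3)*sqrt(3)*x/2) + C2*cos(2^(1/3)*sqrt(3)*x/2))*exp(-2^(1/3)*x/2)


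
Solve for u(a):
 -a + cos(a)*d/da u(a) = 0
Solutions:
 u(a) = C1 + Integral(a/cos(a), a)


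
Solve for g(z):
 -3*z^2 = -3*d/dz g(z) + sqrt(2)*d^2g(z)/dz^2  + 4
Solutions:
 g(z) = C1 + C2*exp(3*sqrt(2)*z/2) + z^3/3 + sqrt(2)*z^2/3 + 16*z/9


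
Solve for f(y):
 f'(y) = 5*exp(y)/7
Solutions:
 f(y) = C1 + 5*exp(y)/7


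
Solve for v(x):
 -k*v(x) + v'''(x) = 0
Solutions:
 v(x) = C1*exp(k^(1/3)*x) + C2*exp(k^(1/3)*x*(-1 + sqrt(3)*I)/2) + C3*exp(-k^(1/3)*x*(1 + sqrt(3)*I)/2)


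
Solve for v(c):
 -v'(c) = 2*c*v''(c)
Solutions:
 v(c) = C1 + C2*sqrt(c)


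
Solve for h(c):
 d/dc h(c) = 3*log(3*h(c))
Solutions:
 -Integral(1/(log(_y) + log(3)), (_y, h(c)))/3 = C1 - c


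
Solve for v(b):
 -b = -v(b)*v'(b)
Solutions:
 v(b) = -sqrt(C1 + b^2)
 v(b) = sqrt(C1 + b^2)


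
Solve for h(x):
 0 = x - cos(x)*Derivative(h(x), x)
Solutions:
 h(x) = C1 + Integral(x/cos(x), x)


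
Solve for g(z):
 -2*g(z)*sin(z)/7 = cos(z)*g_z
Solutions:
 g(z) = C1*cos(z)^(2/7)


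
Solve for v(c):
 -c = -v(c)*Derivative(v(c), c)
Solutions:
 v(c) = -sqrt(C1 + c^2)
 v(c) = sqrt(C1 + c^2)


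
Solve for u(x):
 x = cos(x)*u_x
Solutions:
 u(x) = C1 + Integral(x/cos(x), x)


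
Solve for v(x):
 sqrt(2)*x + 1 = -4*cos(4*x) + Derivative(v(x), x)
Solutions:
 v(x) = C1 + sqrt(2)*x^2/2 + x + sin(4*x)


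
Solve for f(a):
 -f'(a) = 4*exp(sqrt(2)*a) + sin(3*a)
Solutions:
 f(a) = C1 - 2*sqrt(2)*exp(sqrt(2)*a) + cos(3*a)/3


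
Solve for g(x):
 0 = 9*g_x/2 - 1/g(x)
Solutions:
 g(x) = -sqrt(C1 + 4*x)/3
 g(x) = sqrt(C1 + 4*x)/3


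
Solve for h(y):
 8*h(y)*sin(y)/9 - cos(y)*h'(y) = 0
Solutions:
 h(y) = C1/cos(y)^(8/9)


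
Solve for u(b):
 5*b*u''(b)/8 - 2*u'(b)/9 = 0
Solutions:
 u(b) = C1 + C2*b^(61/45)


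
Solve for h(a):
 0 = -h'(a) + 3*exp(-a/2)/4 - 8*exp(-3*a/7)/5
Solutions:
 h(a) = C1 - 3*exp(-a/2)/2 + 56*exp(-3*a/7)/15


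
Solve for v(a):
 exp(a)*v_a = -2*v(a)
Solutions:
 v(a) = C1*exp(2*exp(-a))


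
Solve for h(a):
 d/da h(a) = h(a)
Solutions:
 h(a) = C1*exp(a)


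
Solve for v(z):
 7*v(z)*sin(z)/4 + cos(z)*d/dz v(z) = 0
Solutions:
 v(z) = C1*cos(z)^(7/4)


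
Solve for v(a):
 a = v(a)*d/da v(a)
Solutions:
 v(a) = -sqrt(C1 + a^2)
 v(a) = sqrt(C1 + a^2)


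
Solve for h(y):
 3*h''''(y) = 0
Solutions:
 h(y) = C1 + C2*y + C3*y^2 + C4*y^3


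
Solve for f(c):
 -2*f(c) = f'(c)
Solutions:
 f(c) = C1*exp(-2*c)


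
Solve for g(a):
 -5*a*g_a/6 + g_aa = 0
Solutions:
 g(a) = C1 + C2*erfi(sqrt(15)*a/6)


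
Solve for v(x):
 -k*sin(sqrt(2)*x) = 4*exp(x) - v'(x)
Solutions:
 v(x) = C1 - sqrt(2)*k*cos(sqrt(2)*x)/2 + 4*exp(x)


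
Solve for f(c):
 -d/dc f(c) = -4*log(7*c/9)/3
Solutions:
 f(c) = C1 + 4*c*log(c)/3 - 8*c*log(3)/3 - 4*c/3 + 4*c*log(7)/3


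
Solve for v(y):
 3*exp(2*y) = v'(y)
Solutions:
 v(y) = C1 + 3*exp(2*y)/2


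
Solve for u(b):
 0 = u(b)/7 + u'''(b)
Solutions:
 u(b) = C3*exp(-7^(2/3)*b/7) + (C1*sin(sqrt(3)*7^(2/3)*b/14) + C2*cos(sqrt(3)*7^(2/3)*b/14))*exp(7^(2/3)*b/14)


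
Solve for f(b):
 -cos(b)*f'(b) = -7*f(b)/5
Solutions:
 f(b) = C1*(sin(b) + 1)^(7/10)/(sin(b) - 1)^(7/10)


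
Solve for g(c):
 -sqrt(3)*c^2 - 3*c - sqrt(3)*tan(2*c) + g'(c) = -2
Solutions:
 g(c) = C1 + sqrt(3)*c^3/3 + 3*c^2/2 - 2*c - sqrt(3)*log(cos(2*c))/2


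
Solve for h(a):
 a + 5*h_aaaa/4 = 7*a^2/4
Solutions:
 h(a) = C1 + C2*a + C3*a^2 + C4*a^3 + 7*a^6/1800 - a^5/150


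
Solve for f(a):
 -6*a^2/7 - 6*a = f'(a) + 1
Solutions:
 f(a) = C1 - 2*a^3/7 - 3*a^2 - a


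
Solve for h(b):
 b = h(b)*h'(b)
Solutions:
 h(b) = -sqrt(C1 + b^2)
 h(b) = sqrt(C1 + b^2)


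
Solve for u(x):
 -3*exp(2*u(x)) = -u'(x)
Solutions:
 u(x) = log(-sqrt(-1/(C1 + 3*x))) - log(2)/2
 u(x) = log(-1/(C1 + 3*x))/2 - log(2)/2


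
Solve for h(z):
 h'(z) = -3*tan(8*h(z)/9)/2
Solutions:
 h(z) = -9*asin(C1*exp(-4*z/3))/8 + 9*pi/8
 h(z) = 9*asin(C1*exp(-4*z/3))/8


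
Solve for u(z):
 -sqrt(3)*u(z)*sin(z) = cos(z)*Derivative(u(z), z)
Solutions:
 u(z) = C1*cos(z)^(sqrt(3))


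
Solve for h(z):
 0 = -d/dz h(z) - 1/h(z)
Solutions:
 h(z) = -sqrt(C1 - 2*z)
 h(z) = sqrt(C1 - 2*z)


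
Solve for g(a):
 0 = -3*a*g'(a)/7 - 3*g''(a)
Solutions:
 g(a) = C1 + C2*erf(sqrt(14)*a/14)


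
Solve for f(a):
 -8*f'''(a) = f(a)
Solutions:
 f(a) = C3*exp(-a/2) + (C1*sin(sqrt(3)*a/4) + C2*cos(sqrt(3)*a/4))*exp(a/4)


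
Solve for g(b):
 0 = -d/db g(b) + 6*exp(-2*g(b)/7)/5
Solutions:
 g(b) = 7*log(-sqrt(C1 + 6*b)) - 7*log(35) + 7*log(70)/2
 g(b) = 7*log(C1 + 6*b)/2 - 7*log(35) + 7*log(70)/2


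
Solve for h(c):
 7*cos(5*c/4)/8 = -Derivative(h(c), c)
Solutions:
 h(c) = C1 - 7*sin(5*c/4)/10


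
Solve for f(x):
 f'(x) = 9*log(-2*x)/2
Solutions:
 f(x) = C1 + 9*x*log(-x)/2 + 9*x*(-1 + log(2))/2


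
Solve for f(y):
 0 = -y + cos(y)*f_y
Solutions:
 f(y) = C1 + Integral(y/cos(y), y)


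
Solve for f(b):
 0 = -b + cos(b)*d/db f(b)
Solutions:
 f(b) = C1 + Integral(b/cos(b), b)


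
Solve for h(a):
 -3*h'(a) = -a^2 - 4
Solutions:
 h(a) = C1 + a^3/9 + 4*a/3


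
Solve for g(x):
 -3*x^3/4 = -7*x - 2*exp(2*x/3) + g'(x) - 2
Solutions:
 g(x) = C1 - 3*x^4/16 + 7*x^2/2 + 2*x + 3*exp(2*x/3)


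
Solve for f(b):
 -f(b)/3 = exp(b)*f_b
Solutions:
 f(b) = C1*exp(exp(-b)/3)


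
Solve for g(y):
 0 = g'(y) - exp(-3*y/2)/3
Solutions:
 g(y) = C1 - 2*exp(-3*y/2)/9


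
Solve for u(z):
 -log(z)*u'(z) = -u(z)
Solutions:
 u(z) = C1*exp(li(z))


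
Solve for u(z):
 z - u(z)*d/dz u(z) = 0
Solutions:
 u(z) = -sqrt(C1 + z^2)
 u(z) = sqrt(C1 + z^2)


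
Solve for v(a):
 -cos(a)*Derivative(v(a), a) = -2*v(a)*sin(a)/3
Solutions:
 v(a) = C1/cos(a)^(2/3)


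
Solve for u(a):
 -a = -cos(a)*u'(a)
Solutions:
 u(a) = C1 + Integral(a/cos(a), a)


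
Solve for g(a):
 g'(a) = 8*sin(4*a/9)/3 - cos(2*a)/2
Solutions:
 g(a) = C1 - sin(2*a)/4 - 6*cos(4*a/9)
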